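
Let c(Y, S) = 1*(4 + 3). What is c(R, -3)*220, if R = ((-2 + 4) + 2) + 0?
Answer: 1540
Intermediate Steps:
R = 4 (R = (2 + 2) + 0 = 4 + 0 = 4)
c(Y, S) = 7 (c(Y, S) = 1*7 = 7)
c(R, -3)*220 = 7*220 = 1540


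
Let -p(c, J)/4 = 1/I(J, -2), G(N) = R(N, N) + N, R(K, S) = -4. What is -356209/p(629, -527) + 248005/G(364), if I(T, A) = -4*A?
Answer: 51343697/72 ≈ 7.1311e+5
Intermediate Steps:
G(N) = -4 + N
p(c, J) = -1/2 (p(c, J) = -4/((-4*(-2))) = -4/8 = -4*1/8 = -1/2)
-356209/p(629, -527) + 248005/G(364) = -356209/(-1/2) + 248005/(-4 + 364) = -356209*(-2) + 248005/360 = 712418 + 248005*(1/360) = 712418 + 49601/72 = 51343697/72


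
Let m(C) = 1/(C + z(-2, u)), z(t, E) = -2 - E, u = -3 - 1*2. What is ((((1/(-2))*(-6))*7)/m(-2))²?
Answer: 441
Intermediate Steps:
u = -5 (u = -3 - 2 = -5)
m(C) = 1/(3 + C) (m(C) = 1/(C + (-2 - 1*(-5))) = 1/(C + (-2 + 5)) = 1/(C + 3) = 1/(3 + C))
((((1/(-2))*(-6))*7)/m(-2))² = ((((1/(-2))*(-6))*7)/(1/(3 - 2)))² = ((((1*(-½))*(-6))*7)/(1/1))² = ((-½*(-6)*7)/1)² = ((3*7)*1)² = (21*1)² = 21² = 441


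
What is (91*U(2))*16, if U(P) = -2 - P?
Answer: -5824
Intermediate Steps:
(91*U(2))*16 = (91*(-2 - 1*2))*16 = (91*(-2 - 2))*16 = (91*(-4))*16 = -364*16 = -5824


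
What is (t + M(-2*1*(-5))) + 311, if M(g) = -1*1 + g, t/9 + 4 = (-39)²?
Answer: 13973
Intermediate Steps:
t = 13653 (t = -36 + 9*(-39)² = -36 + 9*1521 = -36 + 13689 = 13653)
M(g) = -1 + g
(t + M(-2*1*(-5))) + 311 = (13653 + (-1 - 2*1*(-5))) + 311 = (13653 + (-1 - 2*(-5))) + 311 = (13653 + (-1 + 10)) + 311 = (13653 + 9) + 311 = 13662 + 311 = 13973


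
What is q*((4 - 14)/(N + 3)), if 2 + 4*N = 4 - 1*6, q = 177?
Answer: -885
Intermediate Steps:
N = -1 (N = -½ + (4 - 1*6)/4 = -½ + (4 - 6)/4 = -½ + (¼)*(-2) = -½ - ½ = -1)
q*((4 - 14)/(N + 3)) = 177*((4 - 14)/(-1 + 3)) = 177*(-10/2) = 177*(-10*½) = 177*(-5) = -885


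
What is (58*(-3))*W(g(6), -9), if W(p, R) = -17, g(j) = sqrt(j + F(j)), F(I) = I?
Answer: 2958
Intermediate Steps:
g(j) = sqrt(2)*sqrt(j) (g(j) = sqrt(j + j) = sqrt(2*j) = sqrt(2)*sqrt(j))
(58*(-3))*W(g(6), -9) = (58*(-3))*(-17) = -174*(-17) = 2958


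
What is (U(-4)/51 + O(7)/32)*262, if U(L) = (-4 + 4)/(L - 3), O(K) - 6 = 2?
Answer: 131/2 ≈ 65.500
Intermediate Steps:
O(K) = 8 (O(K) = 6 + 2 = 8)
U(L) = 0 (U(L) = 0/(-3 + L) = 0)
(U(-4)/51 + O(7)/32)*262 = (0/51 + 8/32)*262 = (0*(1/51) + 8*(1/32))*262 = (0 + ¼)*262 = (¼)*262 = 131/2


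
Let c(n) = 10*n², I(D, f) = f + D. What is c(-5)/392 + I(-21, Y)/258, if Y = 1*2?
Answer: 14263/25284 ≈ 0.56411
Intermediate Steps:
Y = 2
I(D, f) = D + f
c(-5)/392 + I(-21, Y)/258 = (10*(-5)²)/392 + (-21 + 2)/258 = (10*25)*(1/392) - 19*1/258 = 250*(1/392) - 19/258 = 125/196 - 19/258 = 14263/25284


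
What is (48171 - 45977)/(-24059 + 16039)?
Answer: -1097/4010 ≈ -0.27357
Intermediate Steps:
(48171 - 45977)/(-24059 + 16039) = 2194/(-8020) = 2194*(-1/8020) = -1097/4010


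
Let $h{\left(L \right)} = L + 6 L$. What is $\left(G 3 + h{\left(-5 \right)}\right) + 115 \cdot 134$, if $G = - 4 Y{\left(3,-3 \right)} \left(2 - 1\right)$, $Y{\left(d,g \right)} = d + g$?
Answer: $15375$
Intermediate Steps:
$h{\left(L \right)} = 7 L$
$G = 0$ ($G = - 4 \left(3 - 3\right) \left(2 - 1\right) = \left(-4\right) 0 \cdot 1 = 0 \cdot 1 = 0$)
$\left(G 3 + h{\left(-5 \right)}\right) + 115 \cdot 134 = \left(0 \cdot 3 + 7 \left(-5\right)\right) + 115 \cdot 134 = \left(0 - 35\right) + 15410 = -35 + 15410 = 15375$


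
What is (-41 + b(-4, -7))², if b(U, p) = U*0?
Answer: 1681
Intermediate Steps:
b(U, p) = 0
(-41 + b(-4, -7))² = (-41 + 0)² = (-41)² = 1681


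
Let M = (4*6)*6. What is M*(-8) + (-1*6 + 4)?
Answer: -1154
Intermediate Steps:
M = 144 (M = 24*6 = 144)
M*(-8) + (-1*6 + 4) = 144*(-8) + (-1*6 + 4) = -1152 + (-6 + 4) = -1152 - 2 = -1154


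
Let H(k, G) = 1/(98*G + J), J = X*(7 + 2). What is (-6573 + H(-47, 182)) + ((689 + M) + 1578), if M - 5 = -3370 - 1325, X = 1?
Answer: -160533619/17845 ≈ -8996.0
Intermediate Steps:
M = -4690 (M = 5 + (-3370 - 1325) = 5 - 4695 = -4690)
J = 9 (J = 1*(7 + 2) = 1*9 = 9)
H(k, G) = 1/(9 + 98*G) (H(k, G) = 1/(98*G + 9) = 1/(9 + 98*G))
(-6573 + H(-47, 182)) + ((689 + M) + 1578) = (-6573 + 1/(9 + 98*182)) + ((689 - 4690) + 1578) = (-6573 + 1/(9 + 17836)) + (-4001 + 1578) = (-6573 + 1/17845) - 2423 = -117295184/17845 - 2423 = -160533619/17845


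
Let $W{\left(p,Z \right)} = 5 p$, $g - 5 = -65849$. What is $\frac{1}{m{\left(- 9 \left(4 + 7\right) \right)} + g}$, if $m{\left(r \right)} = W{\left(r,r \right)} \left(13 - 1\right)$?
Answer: $- \frac{1}{71784} \approx -1.3931 \cdot 10^{-5}$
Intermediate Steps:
$g = -65844$ ($g = 5 - 65849 = -65844$)
$m{\left(r \right)} = 60 r$ ($m{\left(r \right)} = 5 r \left(13 - 1\right) = 5 r 12 = 60 r$)
$\frac{1}{m{\left(- 9 \left(4 + 7\right) \right)} + g} = \frac{1}{60 \left(- 9 \left(4 + 7\right)\right) - 65844} = \frac{1}{60 \left(- 9 \cdot 11\right) - 65844} = \frac{1}{60 \left(\left(-1\right) 99\right) - 65844} = \frac{1}{60 \left(-99\right) - 65844} = \frac{1}{-5940 - 65844} = \frac{1}{-71784} = - \frac{1}{71784}$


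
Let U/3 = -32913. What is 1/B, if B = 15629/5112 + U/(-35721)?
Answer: 83496/486071 ≈ 0.17178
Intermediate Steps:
U = -98739 (U = 3*(-32913) = -98739)
B = 486071/83496 (B = 15629/5112 - 98739/(-35721) = 15629*(1/5112) - 98739*(-1/35721) = 15629/5112 + 1219/441 = 486071/83496 ≈ 5.8215)
1/B = 1/(486071/83496) = 83496/486071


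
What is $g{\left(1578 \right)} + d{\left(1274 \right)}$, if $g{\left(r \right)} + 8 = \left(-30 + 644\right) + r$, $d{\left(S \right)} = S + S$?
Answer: $4732$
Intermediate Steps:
$d{\left(S \right)} = 2 S$
$g{\left(r \right)} = 606 + r$ ($g{\left(r \right)} = -8 + \left(\left(-30 + 644\right) + r\right) = -8 + \left(614 + r\right) = 606 + r$)
$g{\left(1578 \right)} + d{\left(1274 \right)} = \left(606 + 1578\right) + 2 \cdot 1274 = 2184 + 2548 = 4732$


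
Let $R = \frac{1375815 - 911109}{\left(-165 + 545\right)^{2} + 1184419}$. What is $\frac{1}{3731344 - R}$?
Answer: $\frac{1328819}{4958280338030} \approx 2.68 \cdot 10^{-7}$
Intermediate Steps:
$R = \frac{464706}{1328819}$ ($R = \frac{464706}{380^{2} + 1184419} = \frac{464706}{144400 + 1184419} = \frac{464706}{1328819} \approx 0.34971$)
$\frac{1}{3731344 - R} = \frac{1}{3731344 - \frac{464706}{1328819}} = \frac{1}{\frac{4958280338030}{1328819}} = \frac{1328819}{4958280338030}$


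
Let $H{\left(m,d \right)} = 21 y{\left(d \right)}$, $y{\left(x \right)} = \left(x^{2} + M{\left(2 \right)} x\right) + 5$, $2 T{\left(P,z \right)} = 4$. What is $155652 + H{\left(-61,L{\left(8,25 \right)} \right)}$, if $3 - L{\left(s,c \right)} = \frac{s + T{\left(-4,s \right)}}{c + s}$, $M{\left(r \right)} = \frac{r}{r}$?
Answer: $\frac{56615797}{363} \approx 1.5597 \cdot 10^{5}$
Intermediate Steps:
$T{\left(P,z \right)} = 2$ ($T{\left(P,z \right)} = \frac{1}{2} \cdot 4 = 2$)
$M{\left(r \right)} = 1$
$y{\left(x \right)} = 5 + x + x^{2}$ ($y{\left(x \right)} = \left(x^{2} + 1 x\right) + 5 = \left(x^{2} + x\right) + 5 = \left(x + x^{2}\right) + 5 = 5 + x + x^{2}$)
$L{\left(s,c \right)} = 3 - \frac{2 + s}{c + s}$ ($L{\left(s,c \right)} = 3 - \frac{s + 2}{c + s} = 3 - \frac{2 + s}{c + s}$)
$H{\left(m,d \right)} = 105 + 21 d + 21 d^{2}$ ($H{\left(m,d \right)} = 21 \left(5 + d + d^{2}\right) = 105 + 21 d + 21 d^{2}$)
$155652 + H{\left(-61,L{\left(8,25 \right)} \right)} = 155652 + \left(105 + 21 \frac{-2 + 2 \cdot 8 + 3 \cdot 25}{25 + 8} + 21 \left(\frac{-2 + 2 \cdot 8 + 3 \cdot 25}{25 + 8}\right)^{2}\right) = 155652 + \left(105 + 21 \frac{-2 + 16 + 75}{33} + 21 \left(\frac{-2 + 16 + 75}{33}\right)^{2}\right) = 155652 + \left(105 + 21 \cdot \frac{1}{33} \cdot 89 + 21 \left(\frac{1}{33} \cdot 89\right)^{2}\right) = 155652 + \left(105 + 21 \cdot \frac{89}{33} + 21 \left(\frac{89}{33}\right)^{2}\right) = 155652 + \left(105 + \frac{623}{11} + 21 \cdot \frac{7921}{1089}\right) = 155652 + \left(105 + \frac{623}{11} + \frac{55447}{363}\right) = 155652 + \frac{114121}{363} = \frac{56615797}{363}$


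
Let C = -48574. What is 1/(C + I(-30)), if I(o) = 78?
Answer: -1/48496 ≈ -2.0620e-5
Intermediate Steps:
1/(C + I(-30)) = 1/(-48574 + 78) = 1/(-48496) = -1/48496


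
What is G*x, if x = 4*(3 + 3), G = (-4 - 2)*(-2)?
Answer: 288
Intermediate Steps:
G = 12 (G = -6*(-2) = 12)
x = 24 (x = 4*6 = 24)
G*x = 12*24 = 288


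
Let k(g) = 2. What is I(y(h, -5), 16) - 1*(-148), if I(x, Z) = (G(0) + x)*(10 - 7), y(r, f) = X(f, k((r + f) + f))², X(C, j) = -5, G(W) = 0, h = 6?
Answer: 223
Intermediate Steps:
y(r, f) = 25 (y(r, f) = (-5)² = 25)
I(x, Z) = 3*x (I(x, Z) = (0 + x)*(10 - 7) = x*3 = 3*x)
I(y(h, -5), 16) - 1*(-148) = 3*25 - 1*(-148) = 75 + 148 = 223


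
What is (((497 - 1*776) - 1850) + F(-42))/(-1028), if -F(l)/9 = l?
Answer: 1751/1028 ≈ 1.7033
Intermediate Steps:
F(l) = -9*l
(((497 - 1*776) - 1850) + F(-42))/(-1028) = (((497 - 1*776) - 1850) - 9*(-42))/(-1028) = (((497 - 776) - 1850) + 378)*(-1/1028) = ((-279 - 1850) + 378)*(-1/1028) = (-2129 + 378)*(-1/1028) = -1751*(-1/1028) = 1751/1028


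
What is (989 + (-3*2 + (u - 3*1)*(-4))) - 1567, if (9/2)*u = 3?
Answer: -1724/3 ≈ -574.67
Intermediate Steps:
u = ⅔ (u = (2/9)*3 = ⅔ ≈ 0.66667)
(989 + (-3*2 + (u - 3*1)*(-4))) - 1567 = (989 + (-3*2 + (⅔ - 3*1)*(-4))) - 1567 = (989 + (-6 + (⅔ - 3)*(-4))) - 1567 = (989 + (-6 - 7/3*(-4))) - 1567 = (989 + (-6 + 28/3)) - 1567 = (989 + 10/3) - 1567 = 2977/3 - 1567 = -1724/3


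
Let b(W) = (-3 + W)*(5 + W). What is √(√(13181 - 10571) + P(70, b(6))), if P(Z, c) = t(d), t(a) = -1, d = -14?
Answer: √(-1 + 3*√290) ≈ 7.0773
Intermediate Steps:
P(Z, c) = -1
√(√(13181 - 10571) + P(70, b(6))) = √(√(13181 - 10571) - 1) = √(√2610 - 1) = √(3*√290 - 1) = √(-1 + 3*√290)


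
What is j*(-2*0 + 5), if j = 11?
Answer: 55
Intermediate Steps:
j*(-2*0 + 5) = 11*(-2*0 + 5) = 11*(0 + 5) = 11*5 = 55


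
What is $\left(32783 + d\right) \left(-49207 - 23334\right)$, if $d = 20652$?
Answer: $-3876228335$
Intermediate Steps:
$\left(32783 + d\right) \left(-49207 - 23334\right) = \left(32783 + 20652\right) \left(-49207 - 23334\right) = 53435 \left(-72541\right) = -3876228335$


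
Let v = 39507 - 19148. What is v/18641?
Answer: 20359/18641 ≈ 1.0922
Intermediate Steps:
v = 20359
v/18641 = 20359/18641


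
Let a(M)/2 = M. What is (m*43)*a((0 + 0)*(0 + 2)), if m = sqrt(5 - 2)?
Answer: 0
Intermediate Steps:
a(M) = 2*M
m = sqrt(3) ≈ 1.7320
(m*43)*a((0 + 0)*(0 + 2)) = (sqrt(3)*43)*(2*((0 + 0)*(0 + 2))) = (43*sqrt(3))*(2*(0*2)) = (43*sqrt(3))*(2*0) = (43*sqrt(3))*0 = 0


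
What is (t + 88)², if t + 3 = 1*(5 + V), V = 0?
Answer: 8100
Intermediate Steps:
t = 2 (t = -3 + 1*(5 + 0) = -3 + 1*5 = -3 + 5 = 2)
(t + 88)² = (2 + 88)² = 90² = 8100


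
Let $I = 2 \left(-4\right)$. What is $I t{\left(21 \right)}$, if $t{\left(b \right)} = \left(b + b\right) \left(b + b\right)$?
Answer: $-14112$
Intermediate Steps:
$I = -8$
$t{\left(b \right)} = 4 b^{2}$ ($t{\left(b \right)} = 2 b 2 b = 4 b^{2}$)
$I t{\left(21 \right)} = - 8 \cdot 4 \cdot 21^{2} = - 8 \cdot 4 \cdot 441 = \left(-8\right) 1764 = -14112$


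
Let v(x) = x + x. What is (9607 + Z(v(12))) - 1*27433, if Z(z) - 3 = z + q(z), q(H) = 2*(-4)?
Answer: -17807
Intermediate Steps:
q(H) = -8
v(x) = 2*x
Z(z) = -5 + z (Z(z) = 3 + (z - 8) = 3 + (-8 + z) = -5 + z)
(9607 + Z(v(12))) - 1*27433 = (9607 + (-5 + 2*12)) - 1*27433 = (9607 + (-5 + 24)) - 27433 = (9607 + 19) - 27433 = 9626 - 27433 = -17807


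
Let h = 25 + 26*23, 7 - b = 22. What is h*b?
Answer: -9345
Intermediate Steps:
b = -15 (b = 7 - 1*22 = 7 - 22 = -15)
h = 623 (h = 25 + 598 = 623)
h*b = 623*(-15) = -9345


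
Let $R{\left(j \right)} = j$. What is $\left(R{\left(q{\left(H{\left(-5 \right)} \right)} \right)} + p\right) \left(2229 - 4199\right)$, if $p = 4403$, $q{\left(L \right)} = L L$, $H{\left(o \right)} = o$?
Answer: $-8723160$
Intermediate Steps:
$q{\left(L \right)} = L^{2}$
$\left(R{\left(q{\left(H{\left(-5 \right)} \right)} \right)} + p\right) \left(2229 - 4199\right) = \left(\left(-5\right)^{2} + 4403\right) \left(2229 - 4199\right) = \left(25 + 4403\right) \left(-1970\right) = 4428 \left(-1970\right) = -8723160$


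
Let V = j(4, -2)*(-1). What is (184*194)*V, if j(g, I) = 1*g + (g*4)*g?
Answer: -2427328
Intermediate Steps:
j(g, I) = g + 4*g² (j(g, I) = g + (4*g)*g = g + 4*g²)
V = -68 (V = (4*(1 + 4*4))*(-1) = (4*(1 + 16))*(-1) = (4*17)*(-1) = 68*(-1) = -68)
(184*194)*V = (184*194)*(-68) = 35696*(-68) = -2427328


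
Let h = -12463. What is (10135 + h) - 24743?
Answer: -27071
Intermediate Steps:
(10135 + h) - 24743 = (10135 - 12463) - 24743 = -2328 - 24743 = -27071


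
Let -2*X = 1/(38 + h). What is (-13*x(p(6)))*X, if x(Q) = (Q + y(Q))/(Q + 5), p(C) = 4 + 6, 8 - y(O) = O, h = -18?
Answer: 13/75 ≈ 0.17333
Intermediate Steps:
y(O) = 8 - O
p(C) = 10
x(Q) = 8/(5 + Q) (x(Q) = (Q + (8 - Q))/(Q + 5) = 8/(5 + Q))
X = -1/40 (X = -1/(2*(38 - 18)) = -½/20 = -½*1/20 = -1/40 ≈ -0.025000)
(-13*x(p(6)))*X = -104/(5 + 10)*(-1/40) = -104/15*(-1/40) = 13/75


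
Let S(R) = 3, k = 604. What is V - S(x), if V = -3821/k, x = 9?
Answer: -5633/604 ≈ -9.3262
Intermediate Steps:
V = -3821/604 ≈ -6.3262
V - S(x) = -3821/604 - 1*3 = -3821/604 - 3 = -5633/604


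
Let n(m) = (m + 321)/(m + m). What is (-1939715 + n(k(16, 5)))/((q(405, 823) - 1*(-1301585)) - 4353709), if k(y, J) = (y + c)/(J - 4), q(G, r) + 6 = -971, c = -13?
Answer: 1939661/3053101 ≈ 0.63531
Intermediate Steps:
q(G, r) = -977 (q(G, r) = -6 - 971 = -977)
k(y, J) = (-13 + y)/(-4 + J) (k(y, J) = (y - 13)/(J - 4) = (-13 + y)/(-4 + J))
n(m) = (321 + m)/(2*m) (n(m) = (321 + m)/((2*m)) = (321 + m)*(1/(2*m)) = (321 + m)/(2*m))
(-1939715 + n(k(16, 5)))/((q(405, 823) - 1*(-1301585)) - 4353709) = (-1939715 + (321 + (-13 + 16)/(-4 + 5))/(2*(((-13 + 16)/(-4 + 5)))))/((-977 - 1*(-1301585)) - 4353709) = (-1939715 + (321 + 3/1)/(2*((3/1))))/((-977 + 1301585) - 4353709) = (-1939715 + (321 + 1*3)/(2*((1*3))))/(1300608 - 4353709) = (-1939715 + (½)*(321 + 3)/3)/(-3053101) = (-1939715 + (½)*(⅓)*324)*(-1/3053101) = (-1939715 + 54)*(-1/3053101) = -1939661*(-1/3053101) = 1939661/3053101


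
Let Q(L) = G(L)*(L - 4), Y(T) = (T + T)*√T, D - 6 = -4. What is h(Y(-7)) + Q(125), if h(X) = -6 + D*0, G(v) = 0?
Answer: -6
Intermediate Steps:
D = 2 (D = 6 - 4 = 2)
Y(T) = 2*T^(3/2) (Y(T) = (2*T)*√T = 2*T^(3/2))
Q(L) = 0 (Q(L) = 0*(L - 4) = 0*(-4 + L) = 0)
h(X) = -6 (h(X) = -6 + 2*0 = -6 + 0 = -6)
h(Y(-7)) + Q(125) = -6 + 0 = -6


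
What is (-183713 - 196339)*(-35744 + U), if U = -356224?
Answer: 148968222336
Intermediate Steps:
(-183713 - 196339)*(-35744 + U) = (-183713 - 196339)*(-35744 - 356224) = -380052*(-391968) = 148968222336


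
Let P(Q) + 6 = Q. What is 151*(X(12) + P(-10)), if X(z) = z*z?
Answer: 19328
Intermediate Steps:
X(z) = z²
P(Q) = -6 + Q
151*(X(12) + P(-10)) = 151*(12² + (-6 - 10)) = 151*(144 - 16) = 151*128 = 19328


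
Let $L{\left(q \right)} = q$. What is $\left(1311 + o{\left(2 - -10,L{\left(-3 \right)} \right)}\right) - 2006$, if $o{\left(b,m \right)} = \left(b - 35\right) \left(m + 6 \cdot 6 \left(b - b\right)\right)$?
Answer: $-626$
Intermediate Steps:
$o{\left(b,m \right)} = m \left(-35 + b\right)$ ($o{\left(b,m \right)} = \left(-35 + b\right) \left(m + 36 \cdot 0\right) = \left(-35 + b\right) \left(m + 0\right) = \left(-35 + b\right) m = m \left(-35 + b\right)$)
$\left(1311 + o{\left(2 - -10,L{\left(-3 \right)} \right)}\right) - 2006 = \left(1311 - 3 \left(-35 + \left(2 - -10\right)\right)\right) - 2006 = \left(1311 - 3 \left(-35 + \left(2 + 10\right)\right)\right) - 2006 = \left(1311 - 3 \left(-35 + 12\right)\right) - 2006 = \left(1311 - -69\right) - 2006 = \left(1311 + 69\right) - 2006 = 1380 - 2006 = -626$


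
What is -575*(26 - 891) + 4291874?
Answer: 4789249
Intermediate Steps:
-575*(26 - 891) + 4291874 = -575*(-865) + 4291874 = 497375 + 4291874 = 4789249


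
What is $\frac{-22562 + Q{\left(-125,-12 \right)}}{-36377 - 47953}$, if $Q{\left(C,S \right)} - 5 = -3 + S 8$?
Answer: $\frac{3776}{14055} \approx 0.26866$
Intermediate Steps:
$Q{\left(C,S \right)} = 2 + 8 S$ ($Q{\left(C,S \right)} = 5 + \left(-3 + S 8\right) = 5 + \left(-3 + 8 S\right) = 2 + 8 S$)
$\frac{-22562 + Q{\left(-125,-12 \right)}}{-36377 - 47953} = \frac{-22562 + \left(2 + 8 \left(-12\right)\right)}{-36377 - 47953} = \frac{-22562 + \left(2 - 96\right)}{-84330} = \left(-22562 - 94\right) \left(- \frac{1}{84330}\right) = \left(-22656\right) \left(- \frac{1}{84330}\right) = \frac{3776}{14055}$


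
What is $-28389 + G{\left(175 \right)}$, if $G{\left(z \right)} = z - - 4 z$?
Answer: $-27514$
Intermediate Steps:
$G{\left(z \right)} = 5 z$ ($G{\left(z \right)} = z + 4 z = 5 z$)
$-28389 + G{\left(175 \right)} = -28389 + 5 \cdot 175 = -28389 + 875 = -27514$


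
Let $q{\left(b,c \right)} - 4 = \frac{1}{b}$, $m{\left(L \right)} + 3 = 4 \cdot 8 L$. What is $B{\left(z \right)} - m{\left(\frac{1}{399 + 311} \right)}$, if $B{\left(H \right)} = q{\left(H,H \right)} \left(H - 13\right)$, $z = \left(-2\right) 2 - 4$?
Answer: $- \frac{222713}{2840} \approx -78.42$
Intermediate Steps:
$m{\left(L \right)} = -3 + 32 L$ ($m{\left(L \right)} = -3 + 4 \cdot 8 L = -3 + 32 L$)
$z = -8$ ($z = -4 - 4 = -8$)
$q{\left(b,c \right)} = 4 + \frac{1}{b}$
$B{\left(H \right)} = \left(-13 + H\right) \left(4 + \frac{1}{H}\right)$ ($B{\left(H \right)} = \left(4 + \frac{1}{H}\right) \left(H - 13\right) = \left(4 + \frac{1}{H}\right) \left(-13 + H\right) = \left(-13 + H\right) \left(4 + \frac{1}{H}\right)$)
$B{\left(z \right)} - m{\left(\frac{1}{399 + 311} \right)} = \left(-51 - \frac{13}{-8} + 4 \left(-8\right)\right) - \left(-3 + \frac{32}{399 + 311}\right) = \left(-51 - - \frac{13}{8} - 32\right) - \left(-3 + \frac{32}{710}\right) = \left(-51 + \frac{13}{8} - 32\right) - \left(-3 + 32 \cdot \frac{1}{710}\right) = - \frac{651}{8} - \left(-3 + \frac{16}{355}\right) = - \frac{651}{8} - - \frac{1049}{355} = - \frac{651}{8} + \frac{1049}{355} = - \frac{222713}{2840}$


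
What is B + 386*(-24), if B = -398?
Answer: -9662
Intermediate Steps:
B + 386*(-24) = -398 + 386*(-24) = -398 - 9264 = -9662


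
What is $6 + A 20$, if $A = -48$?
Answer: $-954$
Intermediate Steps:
$6 + A 20 = 6 - 960 = -954$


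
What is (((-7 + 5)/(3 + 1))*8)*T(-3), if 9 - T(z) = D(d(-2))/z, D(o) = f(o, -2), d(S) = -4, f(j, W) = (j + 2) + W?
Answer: -92/3 ≈ -30.667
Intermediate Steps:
f(j, W) = 2 + W + j (f(j, W) = (2 + j) + W = 2 + W + j)
D(o) = o (D(o) = 2 - 2 + o = o)
T(z) = 9 + 4/z (T(z) = 9 - (-4)/z = 9 + 4/z)
(((-7 + 5)/(3 + 1))*8)*T(-3) = (((-7 + 5)/(3 + 1))*8)*(9 + 4/(-3)) = (-2/4*8)*(9 + 4*(-⅓)) = (-2*¼*8)*(9 - 4/3) = -½*8*(23/3) = -4*23/3 = -92/3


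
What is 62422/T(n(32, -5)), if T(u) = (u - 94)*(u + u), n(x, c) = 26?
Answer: -31211/1768 ≈ -17.653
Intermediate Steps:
T(u) = 2*u*(-94 + u) (T(u) = (-94 + u)*(2*u) = 2*u*(-94 + u))
62422/T(n(32, -5)) = 62422/((2*26*(-94 + 26))) = 62422/((2*26*(-68))) = 62422/(-3536) = 62422*(-1/3536) = -31211/1768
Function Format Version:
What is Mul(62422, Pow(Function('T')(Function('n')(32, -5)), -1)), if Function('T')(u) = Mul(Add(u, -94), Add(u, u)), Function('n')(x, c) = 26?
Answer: Rational(-31211, 1768) ≈ -17.653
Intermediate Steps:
Function('T')(u) = Mul(2, u, Add(-94, u)) (Function('T')(u) = Mul(Add(-94, u), Mul(2, u)) = Mul(2, u, Add(-94, u)))
Mul(62422, Pow(Function('T')(Function('n')(32, -5)), -1)) = Mul(62422, Pow(Mul(2, 26, Add(-94, 26)), -1)) = Mul(62422, Pow(Mul(2, 26, -68), -1)) = Mul(62422, Pow(-3536, -1)) = Mul(62422, Rational(-1, 3536)) = Rational(-31211, 1768)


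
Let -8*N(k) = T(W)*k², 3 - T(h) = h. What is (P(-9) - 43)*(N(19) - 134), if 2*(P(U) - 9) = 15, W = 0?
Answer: 114215/16 ≈ 7138.4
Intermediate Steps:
T(h) = 3 - h
P(U) = 33/2 (P(U) = 9 + (½)*15 = 9 + 15/2 = 33/2)
N(k) = -3*k²/8 (N(k) = -(3 - 1*0)*k²/8 = -(3 + 0)*k²/8 = -3*k²/8)
(P(-9) - 43)*(N(19) - 134) = (33/2 - 43)*(-3/8*19² - 134) = -53*(-3/8*361 - 134)/2 = -53*(-1083/8 - 134)/2 = -53/2*(-2155/8) = 114215/16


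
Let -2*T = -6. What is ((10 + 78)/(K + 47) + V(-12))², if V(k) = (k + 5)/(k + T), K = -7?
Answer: 17956/2025 ≈ 8.8672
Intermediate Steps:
T = 3 (T = -½*(-6) = 3)
V(k) = (5 + k)/(3 + k) (V(k) = (k + 5)/(k + 3) = (5 + k)/(3 + k))
((10 + 78)/(K + 47) + V(-12))² = ((10 + 78)/(-7 + 47) + (5 - 12)/(3 - 12))² = (88/40 - 7/(-9))² = (88*(1/40) - ⅑*(-7))² = (11/5 + 7/9)² = (134/45)² = 17956/2025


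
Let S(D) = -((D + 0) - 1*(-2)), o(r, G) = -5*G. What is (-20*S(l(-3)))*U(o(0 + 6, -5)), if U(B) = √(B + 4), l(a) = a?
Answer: -20*√29 ≈ -107.70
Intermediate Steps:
U(B) = √(4 + B)
S(D) = -2 - D (S(D) = -(D + 2) = -(2 + D) = -2 - D)
(-20*S(l(-3)))*U(o(0 + 6, -5)) = (-20*(-2 - 1*(-3)))*√(4 - 5*(-5)) = (-20*(-2 + 3))*√(4 + 25) = (-20*1)*√29 = -20*√29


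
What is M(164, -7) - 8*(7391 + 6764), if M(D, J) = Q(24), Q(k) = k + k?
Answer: -113192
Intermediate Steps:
Q(k) = 2*k
M(D, J) = 48 (M(D, J) = 2*24 = 48)
M(164, -7) - 8*(7391 + 6764) = 48 - 8*(7391 + 6764) = 48 - 8*14155 = 48 - 113240 = -113192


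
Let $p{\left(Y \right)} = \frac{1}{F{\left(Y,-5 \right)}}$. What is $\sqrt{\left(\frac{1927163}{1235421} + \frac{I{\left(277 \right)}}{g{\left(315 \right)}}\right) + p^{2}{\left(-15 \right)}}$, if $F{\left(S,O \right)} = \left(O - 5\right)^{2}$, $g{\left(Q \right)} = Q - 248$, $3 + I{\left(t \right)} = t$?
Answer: $\frac{\sqrt{43008365362651812761}}{2759106900} \approx 2.3769$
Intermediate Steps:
$I{\left(t \right)} = -3 + t$
$g{\left(Q \right)} = -248 + Q$
$F{\left(S,O \right)} = \left(-5 + O\right)^{2}$
$p{\left(Y \right)} = \frac{1}{100}$ ($p{\left(Y \right)} = \frac{1}{\left(-5 - 5\right)^{2}} = \frac{1}{\left(-10\right)^{2}} = \frac{1}{100}$)
$\sqrt{\left(\frac{1927163}{1235421} + \frac{I{\left(277 \right)}}{g{\left(315 \right)}}\right) + p^{2}{\left(-15 \right)}} = \sqrt{\left(\frac{1927163}{1235421} + \frac{-3 + 277}{-248 + 315}\right) + \left(\frac{1}{100}\right)^{2}} = \sqrt{\left(1927163 \cdot \frac{1}{1235421} + \frac{274}{67}\right) + \frac{1}{10000}} = \sqrt{\left(\frac{1927163}{1235421} + 274 \cdot \frac{1}{67}\right) + \frac{1}{10000}} = \sqrt{\left(\frac{1927163}{1235421} + \frac{274}{67}\right) + \frac{1}{10000}} = \sqrt{\frac{467625275}{82773207} + \frac{1}{10000}} = \sqrt{\frac{4676335523207}{827732070000}} = \frac{\sqrt{43008365362651812761}}{2759106900}$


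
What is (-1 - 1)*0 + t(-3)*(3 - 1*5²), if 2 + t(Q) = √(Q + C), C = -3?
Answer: 44 - 22*I*√6 ≈ 44.0 - 53.889*I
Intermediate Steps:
t(Q) = -2 + √(-3 + Q) (t(Q) = -2 + √(Q - 3) = -2 + √(-3 + Q))
(-1 - 1)*0 + t(-3)*(3 - 1*5²) = (-1 - 1)*0 + (-2 + √(-3 - 3))*(3 - 1*5²) = -2*0 + (-2 + √(-6))*(3 - 1*25) = 0 + (-2 + I*√6)*(3 - 25) = 0 + (-2 + I*√6)*(-22) = 0 + (44 - 22*I*√6) = 44 - 22*I*√6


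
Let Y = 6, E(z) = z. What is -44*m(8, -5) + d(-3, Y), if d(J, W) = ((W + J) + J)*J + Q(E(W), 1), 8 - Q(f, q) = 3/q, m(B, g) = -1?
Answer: 49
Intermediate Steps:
Q(f, q) = 8 - 3/q
d(J, W) = 5 + J*(W + 2*J) (d(J, W) = ((W + J) + J)*J + (8 - 3/1) = ((J + W) + J)*J + (8 - 3*1) = (W + 2*J)*J + (8 - 3) = J*(W + 2*J) + 5 = 5 + J*(W + 2*J))
-44*m(8, -5) + d(-3, Y) = -44*(-1) + (5 + 2*(-3)² - 3*6) = 44 + (5 + 2*9 - 18) = 44 + (5 + 18 - 18) = 44 + 5 = 49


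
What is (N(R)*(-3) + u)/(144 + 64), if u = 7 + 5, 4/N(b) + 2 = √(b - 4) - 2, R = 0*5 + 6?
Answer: 27/364 + 3*√2/728 ≈ 0.080004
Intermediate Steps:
R = 6 (R = 0 + 6 = 6)
N(b) = 4/(-4 + √(-4 + b)) (N(b) = 4/(-2 + (√(b - 4) - 2)) = 4/(-2 + (√(-4 + b) - 2)) = 4/(-2 + (-2 + √(-4 + b))) = 4/(-4 + √(-4 + b)))
u = 12
(N(R)*(-3) + u)/(144 + 64) = ((4/(-4 + √(-4 + 6)))*(-3) + 12)/(144 + 64) = ((4/(-4 + √2))*(-3) + 12)/208 = (-12/(-4 + √2) + 12)/208 = (12 - 12/(-4 + √2))/208 = 3/52 - 3/(52*(-4 + √2))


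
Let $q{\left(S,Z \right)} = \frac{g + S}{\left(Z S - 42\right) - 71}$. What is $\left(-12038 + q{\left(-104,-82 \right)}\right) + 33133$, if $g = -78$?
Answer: $\frac{177514243}{8415} \approx 21095.0$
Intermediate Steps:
$q{\left(S,Z \right)} = \frac{-78 + S}{-113 + S Z}$ ($q{\left(S,Z \right)} = \frac{-78 + S}{\left(Z S - 42\right) - 71} = \frac{-78 + S}{\left(S Z - 42\right) - 71} = \frac{-78 + S}{\left(-42 + S Z\right) - 71} = \frac{-78 + S}{-113 + S Z}$)
$\left(-12038 + q{\left(-104,-82 \right)}\right) + 33133 = \left(-12038 + \frac{-78 - 104}{-113 - -8528}\right) + 33133 = \left(-12038 + \frac{1}{-113 + 8528} \left(-182\right)\right) + 33133 = \left(-12038 + \frac{1}{8415} \left(-182\right)\right) + 33133 = \left(-12038 - \frac{182}{8415}\right) + 33133 = - \frac{101299952}{8415} + 33133 = \frac{177514243}{8415}$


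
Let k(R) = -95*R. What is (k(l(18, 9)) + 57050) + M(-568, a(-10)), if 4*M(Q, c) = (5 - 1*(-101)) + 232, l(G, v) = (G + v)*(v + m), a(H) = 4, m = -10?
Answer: 119399/2 ≈ 59700.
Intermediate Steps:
l(G, v) = (-10 + v)*(G + v) (l(G, v) = (G + v)*(v - 10) = (G + v)*(-10 + v) = (-10 + v)*(G + v))
M(Q, c) = 169/2 (M(Q, c) = ((5 - 1*(-101)) + 232)/4 = ((5 + 101) + 232)/4 = (106 + 232)/4 = (1/4)*338 = 169/2)
(k(l(18, 9)) + 57050) + M(-568, a(-10)) = (-95*(9**2 - 10*18 - 10*9 + 18*9) + 57050) + 169/2 = (-95*(81 - 180 - 90 + 162) + 57050) + 169/2 = (-95*(-27) + 57050) + 169/2 = (2565 + 57050) + 169/2 = 59615 + 169/2 = 119399/2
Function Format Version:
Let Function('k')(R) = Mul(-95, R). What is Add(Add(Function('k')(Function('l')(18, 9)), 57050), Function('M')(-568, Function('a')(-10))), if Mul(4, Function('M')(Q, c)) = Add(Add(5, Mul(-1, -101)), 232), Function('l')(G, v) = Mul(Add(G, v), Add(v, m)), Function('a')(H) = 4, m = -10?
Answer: Rational(119399, 2) ≈ 59700.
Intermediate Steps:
Function('l')(G, v) = Mul(Add(-10, v), Add(G, v)) (Function('l')(G, v) = Mul(Add(G, v), Add(v, -10)) = Mul(Add(G, v), Add(-10, v)) = Mul(Add(-10, v), Add(G, v)))
Function('M')(Q, c) = Rational(169, 2) (Function('M')(Q, c) = Mul(Rational(1, 4), Add(Add(5, Mul(-1, -101)), 232)) = Mul(Rational(1, 4), Add(Add(5, 101), 232)) = Mul(Rational(1, 4), Add(106, 232)) = Mul(Rational(1, 4), 338) = Rational(169, 2))
Add(Add(Function('k')(Function('l')(18, 9)), 57050), Function('M')(-568, Function('a')(-10))) = Add(Add(Mul(-95, Add(Pow(9, 2), Mul(-10, 18), Mul(-10, 9), Mul(18, 9))), 57050), Rational(169, 2)) = Add(Add(Mul(-95, Add(81, -180, -90, 162)), 57050), Rational(169, 2)) = Add(Add(Mul(-95, -27), 57050), Rational(169, 2)) = Add(Add(2565, 57050), Rational(169, 2)) = Add(59615, Rational(169, 2)) = Rational(119399, 2)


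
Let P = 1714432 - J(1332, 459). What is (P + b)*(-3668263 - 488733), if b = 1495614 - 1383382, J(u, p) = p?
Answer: -7591526880180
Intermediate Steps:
b = 112232
P = 1713973 (P = 1714432 - 1*459 = 1714432 - 459 = 1713973)
(P + b)*(-3668263 - 488733) = (1713973 + 112232)*(-3668263 - 488733) = 1826205*(-4156996) = -7591526880180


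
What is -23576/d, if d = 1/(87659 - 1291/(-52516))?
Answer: -27133036868490/13129 ≈ -2.0666e+9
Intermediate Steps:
d = 52516/4603501335 (d = 1/(87659 - 1291*(-1/52516)) = 1/(87659 + 1291/52516) = 1/(4603501335/52516) = 52516/4603501335 ≈ 1.1408e-5)
-23576/d = -23576/52516/4603501335 = -23576*4603501335/52516 = -27133036868490/13129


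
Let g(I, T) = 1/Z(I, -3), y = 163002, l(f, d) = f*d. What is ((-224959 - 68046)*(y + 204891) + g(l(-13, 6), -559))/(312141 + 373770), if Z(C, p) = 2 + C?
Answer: -8192381123341/52129236 ≈ -1.5716e+5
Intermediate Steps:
l(f, d) = d*f
g(I, T) = 1/(2 + I)
((-224959 - 68046)*(y + 204891) + g(l(-13, 6), -559))/(312141 + 373770) = ((-224959 - 68046)*(163002 + 204891) + 1/(2 + 6*(-13)))/(312141 + 373770) = (-293005*367893 + 1/(2 - 78))/685911 = (-107794488465 + 1/(-76))*(1/685911) = (-107794488465 - 1/76)*(1/685911) = -8192381123341/76*1/685911 = -8192381123341/52129236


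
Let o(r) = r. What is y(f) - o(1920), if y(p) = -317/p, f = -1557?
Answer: -2989123/1557 ≈ -1919.8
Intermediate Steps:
y(f) - o(1920) = -317/(-1557) - 1*1920 = -317*(-1/1557) - 1920 = 317/1557 - 1920 = -2989123/1557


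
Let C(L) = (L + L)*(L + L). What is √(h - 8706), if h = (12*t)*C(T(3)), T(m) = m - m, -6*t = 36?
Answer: I*√8706 ≈ 93.306*I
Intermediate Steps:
t = -6 (t = -⅙*36 = -6)
T(m) = 0
C(L) = 4*L² (C(L) = (2*L)*(2*L) = 4*L²)
h = 0 (h = (12*(-6))*(4*0²) = -288*0 = -72*0 = 0)
√(h - 8706) = √(0 - 8706) = √(-8706) = I*√8706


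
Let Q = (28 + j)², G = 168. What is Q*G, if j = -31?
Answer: 1512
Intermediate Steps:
Q = 9 (Q = (28 - 31)² = (-3)² = 9)
Q*G = 9*168 = 1512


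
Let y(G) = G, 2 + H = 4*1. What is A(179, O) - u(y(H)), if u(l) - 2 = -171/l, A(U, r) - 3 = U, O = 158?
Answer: 531/2 ≈ 265.50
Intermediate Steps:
A(U, r) = 3 + U
H = 2 (H = -2 + 4*1 = -2 + 4 = 2)
u(l) = 2 - 171/l
A(179, O) - u(y(H)) = (3 + 179) - (2 - 171/2) = 182 - (2 - 171*1/2) = 182 - (2 - 171/2) = 182 - 1*(-167/2) = 182 + 167/2 = 531/2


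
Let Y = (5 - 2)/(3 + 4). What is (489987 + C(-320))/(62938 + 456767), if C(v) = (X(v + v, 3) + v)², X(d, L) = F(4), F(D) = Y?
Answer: 29013532/25465545 ≈ 1.1393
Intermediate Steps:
Y = 3/7 ≈ 0.42857
F(D) = 3/7
X(d, L) = 3/7
C(v) = (3/7 + v)²
(489987 + C(-320))/(62938 + 456767) = (489987 + (3 + 7*(-320))²/49)/(62938 + 456767) = (489987 + (3 - 2240)²/49)/519705 = (489987 + (1/49)*(-2237)²)*(1/519705) = (489987 + (1/49)*5004169)*(1/519705) = (489987 + 5004169/49)*(1/519705) = (29013532/49)*(1/519705) = 29013532/25465545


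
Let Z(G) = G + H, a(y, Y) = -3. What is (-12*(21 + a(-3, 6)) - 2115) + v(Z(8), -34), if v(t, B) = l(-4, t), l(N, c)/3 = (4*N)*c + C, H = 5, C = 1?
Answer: -2952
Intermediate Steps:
Z(G) = 5 + G (Z(G) = G + 5 = 5 + G)
l(N, c) = 3 + 12*N*c (l(N, c) = 3*((4*N)*c + 1) = 3*(4*N*c + 1) = 3*(1 + 4*N*c) = 3 + 12*N*c)
v(t, B) = 3 - 48*t (v(t, B) = 3 + 12*(-4)*t = 3 - 48*t)
(-12*(21 + a(-3, 6)) - 2115) + v(Z(8), -34) = (-12*(21 - 3) - 2115) + (3 - 48*(5 + 8)) = (-12*18 - 2115) + (3 - 48*13) = (-216 - 2115) + (3 - 624) = -2331 - 621 = -2952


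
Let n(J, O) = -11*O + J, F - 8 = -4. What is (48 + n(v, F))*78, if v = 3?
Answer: 546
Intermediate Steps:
F = 4 (F = 8 - 4 = 4)
n(J, O) = J - 11*O
(48 + n(v, F))*78 = (48 + (3 - 11*4))*78 = (48 + (3 - 44))*78 = (48 - 41)*78 = 7*78 = 546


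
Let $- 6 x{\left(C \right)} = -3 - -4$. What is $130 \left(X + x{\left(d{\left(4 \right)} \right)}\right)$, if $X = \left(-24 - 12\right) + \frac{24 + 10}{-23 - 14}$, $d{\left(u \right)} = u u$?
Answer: $- \frac{535145}{111} \approx -4821.1$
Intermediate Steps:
$d{\left(u \right)} = u^{2}$
$x{\left(C \right)} = - \frac{1}{6}$ ($x{\left(C \right)} = - \frac{-3 - -4}{6} = - \frac{-3 + 4}{6} = \left(- \frac{1}{6}\right) 1 = - \frac{1}{6}$)
$X = - \frac{1366}{37}$ ($X = -36 + \frac{34}{-37} = -36 + 34 \left(- \frac{1}{37}\right) = -36 - \frac{34}{37} = - \frac{1366}{37} \approx -36.919$)
$130 \left(X + x{\left(d{\left(4 \right)} \right)}\right) = 130 \left(- \frac{1366}{37} - \frac{1}{6}\right) = 130 \left(- \frac{8233}{222}\right) = - \frac{535145}{111}$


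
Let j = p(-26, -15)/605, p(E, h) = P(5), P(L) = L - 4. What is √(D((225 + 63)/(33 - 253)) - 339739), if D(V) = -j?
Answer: 4*I*√64231905/55 ≈ 582.87*I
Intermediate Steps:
P(L) = -4 + L
p(E, h) = 1 (p(E, h) = -4 + 5 = 1)
j = 1/605 ≈ 0.0016529
D(V) = -1/605 (D(V) = -1*1/605 = -1/605)
√(D((225 + 63)/(33 - 253)) - 339739) = √(-1/605 - 339739) = √(-205542096/605) = 4*I*√64231905/55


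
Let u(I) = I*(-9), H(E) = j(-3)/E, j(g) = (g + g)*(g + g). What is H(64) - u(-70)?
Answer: -10071/16 ≈ -629.44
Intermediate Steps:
j(g) = 4*g**2 (j(g) = (2*g)*(2*g) = 4*g**2)
H(E) = 36/E (H(E) = (4*(-3)**2)/E = (4*9)/E = 36/E)
u(I) = -9*I
H(64) - u(-70) = 36/64 - (-9)*(-70) = 36*(1/64) - 1*630 = 9/16 - 630 = -10071/16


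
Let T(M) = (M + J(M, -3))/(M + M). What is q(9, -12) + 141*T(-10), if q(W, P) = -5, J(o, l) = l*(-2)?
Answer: 116/5 ≈ 23.200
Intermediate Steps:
J(o, l) = -2*l
T(M) = (6 + M)/(2*M) (T(M) = (M - 2*(-3))/(M + M) = (M + 6)/((2*M)) = (6 + M)*(1/(2*M)) = (6 + M)/(2*M))
q(9, -12) + 141*T(-10) = -5 + 141*((1/2)*(6 - 10)/(-10)) = -5 + 141*((1/2)*(-1/10)*(-4)) = -5 + 141*(1/5) = -5 + 141/5 = 116/5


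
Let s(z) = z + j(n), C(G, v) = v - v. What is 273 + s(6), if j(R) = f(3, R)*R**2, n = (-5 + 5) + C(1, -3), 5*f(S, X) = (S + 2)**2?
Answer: 279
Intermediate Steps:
f(S, X) = (2 + S)**2/5 (f(S, X) = (S + 2)**2/5 = (2 + S)**2/5)
C(G, v) = 0
n = 0 (n = (-5 + 5) + 0 = 0 + 0 = 0)
j(R) = 5*R**2 (j(R) = ((2 + 3)**2/5)*R**2 = ((1/5)*5**2)*R**2 = ((1/5)*25)*R**2 = 5*R**2)
s(z) = z (s(z) = z + 5*0**2 = z + 5*0 = z + 0 = z)
273 + s(6) = 273 + 6 = 279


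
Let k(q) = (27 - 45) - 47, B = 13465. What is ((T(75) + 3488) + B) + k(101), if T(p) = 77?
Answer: 16965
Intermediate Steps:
k(q) = -65 (k(q) = -18 - 47 = -65)
((T(75) + 3488) + B) + k(101) = ((77 + 3488) + 13465) - 65 = (3565 + 13465) - 65 = 17030 - 65 = 16965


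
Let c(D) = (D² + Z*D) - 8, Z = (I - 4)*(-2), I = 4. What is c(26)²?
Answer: 446224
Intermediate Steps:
Z = 0 (Z = (4 - 4)*(-2) = 0*(-2) = 0)
c(D) = -8 + D² (c(D) = (D² + 0*D) - 8 = (D² + 0) - 8 = D² - 8 = -8 + D²)
c(26)² = (-8 + 26²)² = (-8 + 676)² = 668² = 446224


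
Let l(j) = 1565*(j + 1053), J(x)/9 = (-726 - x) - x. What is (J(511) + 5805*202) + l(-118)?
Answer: 2620153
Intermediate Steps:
J(x) = -6534 - 18*x (J(x) = 9*((-726 - x) - x) = 9*(-726 - 2*x) = -6534 - 18*x)
l(j) = 1647945 + 1565*j (l(j) = 1565*(1053 + j) = 1647945 + 1565*j)
(J(511) + 5805*202) + l(-118) = ((-6534 - 18*511) + 5805*202) + (1647945 + 1565*(-118)) = ((-6534 - 9198) + 1172610) + (1647945 - 184670) = (-15732 + 1172610) + 1463275 = 1156878 + 1463275 = 2620153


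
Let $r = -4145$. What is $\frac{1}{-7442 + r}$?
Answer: $- \frac{1}{11587} \approx -8.6304 \cdot 10^{-5}$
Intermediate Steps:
$\frac{1}{-7442 + r} = \frac{1}{-7442 - 4145} = \frac{1}{-11587} = - \frac{1}{11587}$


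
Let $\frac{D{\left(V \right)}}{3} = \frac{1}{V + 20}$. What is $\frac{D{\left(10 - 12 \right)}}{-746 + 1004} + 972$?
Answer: $\frac{1504657}{1548} \approx 972.0$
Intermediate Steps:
$D{\left(V \right)} = \frac{3}{20 + V}$ ($D{\left(V \right)} = \frac{3}{V + 20} = \frac{3}{20 + V}$)
$\frac{D{\left(10 - 12 \right)}}{-746 + 1004} + 972 = \frac{3 \frac{1}{20 + \left(10 - 12\right)}}{-746 + 1004} + 972 = \frac{3 \frac{1}{20 + \left(10 - 12\right)}}{258} + 972 = \frac{3 \frac{1}{20 - 2}}{258} + 972 = \frac{3 \cdot \frac{1}{18}}{258} + 972 = \frac{1}{258} \cdot \frac{1}{6} + 972 = \frac{1}{1548} + 972 = \frac{1504657}{1548}$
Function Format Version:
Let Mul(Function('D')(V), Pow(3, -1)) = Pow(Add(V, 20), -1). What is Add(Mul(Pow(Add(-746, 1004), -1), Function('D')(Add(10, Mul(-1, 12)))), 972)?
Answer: Rational(1504657, 1548) ≈ 972.00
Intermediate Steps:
Function('D')(V) = Mul(3, Pow(Add(20, V), -1)) (Function('D')(V) = Mul(3, Pow(Add(V, 20), -1)) = Mul(3, Pow(Add(20, V), -1)))
Add(Mul(Pow(Add(-746, 1004), -1), Function('D')(Add(10, Mul(-1, 12)))), 972) = Add(Mul(Pow(Add(-746, 1004), -1), Mul(3, Pow(Add(20, Add(10, Mul(-1, 12))), -1))), 972) = Add(Mul(Pow(258, -1), Mul(3, Pow(Add(20, Add(10, -12)), -1))), 972) = Add(Mul(Rational(1, 258), Mul(3, Pow(Add(20, -2), -1))), 972) = Add(Mul(Rational(1, 258), Mul(3, Pow(18, -1))), 972) = Add(Mul(Rational(1, 258), Mul(3, Rational(1, 18))), 972) = Add(Mul(Rational(1, 258), Rational(1, 6)), 972) = Add(Rational(1, 1548), 972) = Rational(1504657, 1548)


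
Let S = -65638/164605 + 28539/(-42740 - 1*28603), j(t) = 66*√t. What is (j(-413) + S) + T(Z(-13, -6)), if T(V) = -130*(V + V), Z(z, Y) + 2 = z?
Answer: 5087770681619/1304823835 + 66*I*√413 ≈ 3899.2 + 1341.3*I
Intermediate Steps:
Z(z, Y) = -2 + z
T(V) = -260*V
S = -1042274881/1304823835 (S = -65638*1/164605 + 28539/(-42740 - 28603) = -65638/164605 + 28539/(-71343) = -65638/164605 + 28539*(-1/71343) = -65638/164605 - 3171/7927 = -1042274881/1304823835 ≈ -0.79879)
(j(-413) + S) + T(Z(-13, -6)) = (66*√(-413) - 1042274881/1304823835) - 260*(-2 - 13) = (66*(I*√413) - 1042274881/1304823835) - 260*(-15) = (66*I*√413 - 1042274881/1304823835) + 3900 = (-1042274881/1304823835 + 66*I*√413) + 3900 = 5087770681619/1304823835 + 66*I*√413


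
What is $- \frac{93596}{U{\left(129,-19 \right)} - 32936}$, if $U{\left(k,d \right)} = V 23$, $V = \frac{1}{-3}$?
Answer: $\frac{280788}{98831} \approx 2.8411$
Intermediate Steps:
$V = - \frac{1}{3} \approx -0.33333$
$U{\left(k,d \right)} = - \frac{23}{3}$ ($U{\left(k,d \right)} = \left(- \frac{1}{3}\right) 23 = - \frac{23}{3}$)
$- \frac{93596}{U{\left(129,-19 \right)} - 32936} = - \frac{93596}{- \frac{23}{3} - 32936} = - \frac{93596}{- \frac{98831}{3}} = \left(-93596\right) \left(- \frac{3}{98831}\right) = \frac{280788}{98831}$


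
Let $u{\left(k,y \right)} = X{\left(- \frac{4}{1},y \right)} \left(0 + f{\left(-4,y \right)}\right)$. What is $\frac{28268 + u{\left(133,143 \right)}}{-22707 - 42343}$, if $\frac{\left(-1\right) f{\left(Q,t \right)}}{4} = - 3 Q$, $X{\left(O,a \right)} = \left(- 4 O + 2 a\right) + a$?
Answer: $- \frac{3454}{32525} \approx -0.1062$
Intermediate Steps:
$X{\left(O,a \right)} = - 4 O + 3 a$
$f{\left(Q,t \right)} = 12 Q$ ($f{\left(Q,t \right)} = - 4 \left(- 3 Q\right) = 12 Q$)
$u{\left(k,y \right)} = -768 - 144 y$ ($u{\left(k,y \right)} = \left(- 4 \left(- \frac{4}{1}\right) + 3 y\right) \left(0 + 12 \left(-4\right)\right) = \left(- 4 \left(\left(-4\right) 1\right) + 3 y\right) \left(0 - 48\right) = \left(\left(-4\right) \left(-4\right) + 3 y\right) \left(-48\right) = \left(16 + 3 y\right) \left(-48\right) = -768 - 144 y$)
$\frac{28268 + u{\left(133,143 \right)}}{-22707 - 42343} = \frac{28268 - 21360}{-22707 - 42343} = \frac{28268 - 21360}{-65050} = \left(28268 - 21360\right) \left(- \frac{1}{65050}\right) = 6908 \left(- \frac{1}{65050}\right) = - \frac{3454}{32525}$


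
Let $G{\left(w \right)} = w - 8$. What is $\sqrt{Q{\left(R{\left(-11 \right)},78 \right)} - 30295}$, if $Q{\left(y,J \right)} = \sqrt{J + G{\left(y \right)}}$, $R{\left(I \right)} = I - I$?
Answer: $\sqrt{-30295 + \sqrt{70}} \approx 174.03 i$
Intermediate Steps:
$R{\left(I \right)} = 0$
$G{\left(w \right)} = -8 + w$
$Q{\left(y,J \right)} = \sqrt{-8 + J + y}$ ($Q{\left(y,J \right)} = \sqrt{J + \left(-8 + y\right)} = \sqrt{-8 + J + y}$)
$\sqrt{Q{\left(R{\left(-11 \right)},78 \right)} - 30295} = \sqrt{\sqrt{-8 + 78 + 0} - 30295} = \sqrt{\sqrt{70} - 30295} = \sqrt{-30295 + \sqrt{70}}$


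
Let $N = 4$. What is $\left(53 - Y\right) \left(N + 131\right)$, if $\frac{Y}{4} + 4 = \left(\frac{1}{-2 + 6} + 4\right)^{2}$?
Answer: $- \frac{1755}{4} \approx -438.75$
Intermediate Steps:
$Y = \frac{225}{4}$ ($Y = -16 + 4 \left(\frac{1}{-2 + 6} + 4\right)^{2} = -16 + 4 \left(\frac{1}{4} + 4\right)^{2} = -16 + 4 \left(\frac{17}{4}\right)^{2} = -16 + 4 \cdot \frac{289}{16} = -16 + \frac{289}{4} = \frac{225}{4} \approx 56.25$)
$\left(53 - Y\right) \left(N + 131\right) = \left(53 - \frac{225}{4}\right) \left(4 + 131\right) = \left(53 - \frac{225}{4}\right) 135 = \left(- \frac{13}{4}\right) 135 = - \frac{1755}{4}$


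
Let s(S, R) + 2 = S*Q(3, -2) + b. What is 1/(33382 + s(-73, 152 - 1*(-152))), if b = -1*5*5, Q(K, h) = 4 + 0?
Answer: 1/33063 ≈ 3.0245e-5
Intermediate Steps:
Q(K, h) = 4
b = -25 (b = -5*5 = -25)
s(S, R) = -27 + 4*S (s(S, R) = -2 + (S*4 - 25) = -2 + (4*S - 25) = -2 + (-25 + 4*S) = -27 + 4*S)
1/(33382 + s(-73, 152 - 1*(-152))) = 1/(33382 + (-27 + 4*(-73))) = 1/(33382 + (-27 - 292)) = 1/(33382 - 319) = 1/33063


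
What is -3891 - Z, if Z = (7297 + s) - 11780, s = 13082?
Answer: -12490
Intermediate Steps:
Z = 8599 (Z = (7297 + 13082) - 11780 = 20379 - 11780 = 8599)
-3891 - Z = -3891 - 1*8599 = -3891 - 8599 = -12490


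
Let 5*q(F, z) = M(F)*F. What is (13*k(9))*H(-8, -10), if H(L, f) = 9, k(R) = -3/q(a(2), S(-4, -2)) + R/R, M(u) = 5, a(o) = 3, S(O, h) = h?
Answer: 0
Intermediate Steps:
q(F, z) = F (q(F, z) = (5*F)/5 = F)
k(R) = 0 (k(R) = -3/3 + R/R = -3*⅓ + 1 = -1 + 1 = 0)
(13*k(9))*H(-8, -10) = (13*0)*9 = 0*9 = 0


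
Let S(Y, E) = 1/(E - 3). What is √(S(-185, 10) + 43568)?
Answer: √2134839/7 ≈ 208.73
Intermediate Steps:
S(Y, E) = 1/(-3 + E)
√(S(-185, 10) + 43568) = √(1/(-3 + 10) + 43568) = √(1/7 + 43568) = √(⅐ + 43568) = √(304977/7) = √2134839/7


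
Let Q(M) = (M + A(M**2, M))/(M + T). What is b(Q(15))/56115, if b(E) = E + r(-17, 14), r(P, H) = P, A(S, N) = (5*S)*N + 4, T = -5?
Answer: 8362/280575 ≈ 0.029803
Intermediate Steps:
A(S, N) = 4 + 5*N*S (A(S, N) = 5*N*S + 4 = 4 + 5*N*S)
Q(M) = (4 + M + 5*M**3)/(-5 + M) (Q(M) = (M + (4 + 5*M*M**2))/(M - 5) = (M + (4 + 5*M**3))/(-5 + M) = (4 + M + 5*M**3)/(-5 + M))
b(E) = -17 + E (b(E) = E - 17 = -17 + E)
b(Q(15))/56115 = (-17 + (4 + 15 + 5*15**3)/(-5 + 15))/56115 = (-17 + (4 + 15 + 5*3375)/10)*(1/56115) = (-17 + (4 + 15 + 16875)/10)*(1/56115) = (-17 + (1/10)*16894)*(1/56115) = (-17 + 8447/5)*(1/56115) = (8362/5)*(1/56115) = 8362/280575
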